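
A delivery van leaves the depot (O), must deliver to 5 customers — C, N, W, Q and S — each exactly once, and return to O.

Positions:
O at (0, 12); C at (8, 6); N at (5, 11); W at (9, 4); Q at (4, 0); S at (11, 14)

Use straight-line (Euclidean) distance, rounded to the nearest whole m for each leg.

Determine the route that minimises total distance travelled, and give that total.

O - C - N - W - Q - S - O: 10+6+8+6+16+11 = 57
O - C - N - W - S - Q - O: 10+6+8+10+16+13 = 63
O - C - N - Q - W - S - O: 10+6+11+6+10+11 = 54
O - C - N - Q - S - W - O: 10+6+11+16+10+12 = 65
O - C - N - S - W - Q - O: 10+6+7+10+6+13 = 52
O - C - N - S - Q - W - O: 10+6+7+16+6+12 = 57
O - C - W - N - Q - S - O: 10+2+8+11+16+11 = 58
O - C - W - N - S - Q - O: 10+2+8+7+16+13 = 56
O - C - W - Q - N - S - O: 10+2+6+11+7+11 = 47
O - C - W - Q - S - N - O: 10+2+6+16+7+5 = 46
O - C - W - S - N - Q - O: 10+2+10+7+11+13 = 53
O - C - W - S - Q - N - O: 10+2+10+16+11+5 = 54
O - C - Q - N - W - S - O: 10+7+11+8+10+11 = 57
O - C - Q - N - S - W - O: 10+7+11+7+10+12 = 57
… (46 more)
O - N - S - C - W - Q - O: 5+7+9+2+6+13 = 42  ← best
The minimum is 42.
One optimal route: O → N → S → C → W → Q → O (or its reverse).

42 m — the shortest possible round trip.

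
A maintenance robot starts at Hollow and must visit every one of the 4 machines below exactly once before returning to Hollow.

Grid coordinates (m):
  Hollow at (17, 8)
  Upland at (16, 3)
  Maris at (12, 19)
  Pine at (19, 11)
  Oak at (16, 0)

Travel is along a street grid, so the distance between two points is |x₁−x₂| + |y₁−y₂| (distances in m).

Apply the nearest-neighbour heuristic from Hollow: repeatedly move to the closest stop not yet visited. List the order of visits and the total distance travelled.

From Hollow: distances to unvisited — Pine=5, Upland=6, Oak=9, Maris=16. Nearest is Pine (5).
From Pine: distances to unvisited — Upland=11, Oak=14, Maris=15. Nearest is Upland (11).
From Upland: distances to unvisited — Oak=3, Maris=20. Nearest is Oak (3).
From Oak: distances to unvisited — Maris=23. Nearest is Maris (23).
Return Maris→Hollow: 16.
Total = 5 + 11 + 3 + 23 + 16 = 58.

Nearest-neighbour total = 58 m; route Hollow → Pine → Upland → Oak → Maris → Hollow.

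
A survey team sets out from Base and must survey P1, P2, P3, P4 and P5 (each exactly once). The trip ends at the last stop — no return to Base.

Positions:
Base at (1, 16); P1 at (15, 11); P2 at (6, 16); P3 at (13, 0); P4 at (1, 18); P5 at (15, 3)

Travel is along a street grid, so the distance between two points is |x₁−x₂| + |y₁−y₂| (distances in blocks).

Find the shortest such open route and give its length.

There are 5! = 120 possible orderings.
Base → P1 → P2 → P3 → P4 → P5: 19+14+23+30+29 = 115
Base → P1 → P2 → P3 → P5 → P4: 19+14+23+5+29 = 90
Base → P1 → P2 → P4 → P3 → P5: 19+14+7+30+5 = 75
Base → P1 → P2 → P4 → P5 → P3: 19+14+7+29+5 = 74
Base → P1 → P2 → P5 → P3 → P4: 19+14+22+5+30 = 90
Base → P1 → P2 → P5 → P4 → P3: 19+14+22+29+30 = 114
Base → P1 → P3 → P2 → P4 → P5: 19+13+23+7+29 = 91
Base → P1 → P3 → P2 → P5 → P4: 19+13+23+22+29 = 106
Base → P1 → P3 → P4 → P2 → P5: 19+13+30+7+22 = 91
Base → P1 → P3 → P4 → P5 → P2: 19+13+30+29+22 = 113
Base → P1 → P3 → P5 → P2 → P4: 19+13+5+22+7 = 66
Base → P1 → P3 → P5 → P4 → P2: 19+13+5+29+7 = 73
Base → P1 → P4 → P2 → P3 → P5: 19+21+7+23+5 = 75
Base → P1 → P4 → P2 → P5 → P3: 19+21+7+22+5 = 74
… (106 more)
Base → P4 → P2 → P1 → P5 → P3: 2+7+14+8+5 = 36  ← best
The minimum is 36.
One shortest path: Base → P4 → P2 → P1 → P5 → P3.

36 blocks — the minimum one-way total.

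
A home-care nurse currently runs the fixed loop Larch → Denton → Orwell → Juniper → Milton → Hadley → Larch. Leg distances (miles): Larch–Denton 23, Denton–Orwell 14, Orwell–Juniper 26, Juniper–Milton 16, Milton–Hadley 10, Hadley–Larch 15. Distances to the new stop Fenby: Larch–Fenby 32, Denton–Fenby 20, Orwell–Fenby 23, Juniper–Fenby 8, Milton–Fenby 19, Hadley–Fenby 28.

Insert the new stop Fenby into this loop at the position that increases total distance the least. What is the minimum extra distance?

Adding 5 miles by placing Fenby on the Orwell–Juniper leg.

Insertion cost between consecutive stops i–j is d(i,Fenby) + d(Fenby,j) − d(i,j):
  between Larch and Denton: 32 + 20 − 23 = 29
  between Denton and Orwell: 20 + 23 − 14 = 29
  between Orwell and Juniper: 23 + 8 − 26 = 5
  between Juniper and Milton: 8 + 19 − 16 = 11
  between Milton and Hadley: 19 + 28 − 10 = 37
  between Hadley and Larch: 28 + 32 − 15 = 45
Cheapest insertion is between Orwell and Juniper, adding 5.
New total = 104 + 5 = 109.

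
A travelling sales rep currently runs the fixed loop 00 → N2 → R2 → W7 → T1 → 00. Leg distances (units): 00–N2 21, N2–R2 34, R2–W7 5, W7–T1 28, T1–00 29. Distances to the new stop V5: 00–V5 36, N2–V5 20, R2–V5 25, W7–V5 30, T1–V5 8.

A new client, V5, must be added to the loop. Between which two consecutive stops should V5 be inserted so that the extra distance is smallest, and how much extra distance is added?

Insertion cost between consecutive stops i–j is d(i,V5) + d(V5,j) − d(i,j):
  between 00 and N2: 36 + 20 − 21 = 35
  between N2 and R2: 20 + 25 − 34 = 11
  between R2 and W7: 25 + 30 − 5 = 50
  between W7 and T1: 30 + 8 − 28 = 10
  between T1 and 00: 8 + 36 − 29 = 15
Cheapest insertion is between W7 and T1, adding 10.
New total = 117 + 10 = 127.

Minimum extra distance: 10, inserting V5 between W7 and T1.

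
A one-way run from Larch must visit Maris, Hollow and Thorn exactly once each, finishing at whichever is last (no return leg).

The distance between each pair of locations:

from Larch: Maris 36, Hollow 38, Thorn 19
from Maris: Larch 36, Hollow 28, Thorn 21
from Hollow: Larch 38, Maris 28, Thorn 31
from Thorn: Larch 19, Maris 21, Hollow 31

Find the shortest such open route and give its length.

Shortest open route: 68.

There are 3! = 6 possible orderings.
Larch - Maris - Hollow - Thorn: 36+28+31 = 95
Larch - Maris - Thorn - Hollow: 36+21+31 = 88
Larch - Hollow - Maris - Thorn: 38+28+21 = 87
Larch - Hollow - Thorn - Maris: 38+31+21 = 90
Larch - Thorn - Maris - Hollow: 19+21+28 = 68
Larch - Thorn - Hollow - Maris: 19+31+28 = 78
The minimum is 68.
One shortest path: Larch → Thorn → Maris → Hollow.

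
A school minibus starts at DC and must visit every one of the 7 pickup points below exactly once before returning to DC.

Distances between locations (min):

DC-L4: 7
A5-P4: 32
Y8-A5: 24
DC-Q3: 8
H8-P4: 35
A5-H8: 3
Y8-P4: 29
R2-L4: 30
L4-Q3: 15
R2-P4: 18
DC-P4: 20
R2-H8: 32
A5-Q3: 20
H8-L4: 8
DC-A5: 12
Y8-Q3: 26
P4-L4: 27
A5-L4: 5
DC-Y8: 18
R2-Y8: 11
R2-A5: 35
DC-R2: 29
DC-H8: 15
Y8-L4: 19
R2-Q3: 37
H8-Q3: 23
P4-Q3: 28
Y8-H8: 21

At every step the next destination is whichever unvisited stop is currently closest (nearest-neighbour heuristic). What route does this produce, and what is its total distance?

DC → [L4:7 / Q3:8 / A5:12 / H8:15 / Y8:18 / P4:20 / R2:29] → L4 (7)
L4 → [A5:5 / H8:8 / Q3:15 / Y8:19 / P4:27 / R2:30] → A5 (5)
A5 → [H8:3 / Q3:20 / Y8:24 / P4:32 / R2:35] → H8 (3)
H8 → [Y8:21 / Q3:23 / R2:32 / P4:35] → Y8 (21)
Y8 → [R2:11 / Q3:26 / P4:29] → R2 (11)
R2 → [P4:18 / Q3:37] → P4 (18)
P4 → [Q3:28] → Q3 (28)
Return Q3→DC: 8.
Total = 7 + 5 + 3 + 21 + 11 + 18 + 28 + 8 = 101.

101 min along DC → L4 → A5 → H8 → Y8 → R2 → P4 → Q3 → DC.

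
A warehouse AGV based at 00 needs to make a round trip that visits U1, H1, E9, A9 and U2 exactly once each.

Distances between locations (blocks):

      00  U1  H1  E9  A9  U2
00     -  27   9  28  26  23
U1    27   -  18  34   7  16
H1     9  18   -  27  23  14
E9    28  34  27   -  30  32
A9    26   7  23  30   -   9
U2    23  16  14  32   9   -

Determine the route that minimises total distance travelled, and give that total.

Minimum total distance: 101 blocks.

There are 60 distinct closed tours to check (reversals are equivalent).
00 → U1 → H1 → E9 → A9 → U2 → 00: 27+18+27+30+9+23 = 134
00 → U1 → H1 → E9 → U2 → A9 → 00: 27+18+27+32+9+26 = 139
00 → U1 → H1 → A9 → E9 → U2 → 00: 27+18+23+30+32+23 = 153
00 → U1 → H1 → A9 → U2 → E9 → 00: 27+18+23+9+32+28 = 137
00 → U1 → H1 → U2 → E9 → A9 → 00: 27+18+14+32+30+26 = 147
00 → U1 → H1 → U2 → A9 → E9 → 00: 27+18+14+9+30+28 = 126
00 → U1 → E9 → H1 → A9 → U2 → 00: 27+34+27+23+9+23 = 143
00 → U1 → E9 → H1 → U2 → A9 → 00: 27+34+27+14+9+26 = 137
00 → U1 → E9 → A9 → H1 → U2 → 00: 27+34+30+23+14+23 = 151
00 → U1 → E9 → A9 → U2 → H1 → 00: 27+34+30+9+14+9 = 123
00 → U1 → E9 → U2 → H1 → A9 → 00: 27+34+32+14+23+26 = 156
00 → U1 → E9 → U2 → A9 → H1 → 00: 27+34+32+9+23+9 = 134
00 → U1 → A9 → H1 → E9 → U2 → 00: 27+7+23+27+32+23 = 139
00 → U1 → A9 → H1 → U2 → E9 → 00: 27+7+23+14+32+28 = 131
… (46 more)
00 → H1 → U2 → A9 → U1 → E9 → 00: 9+14+9+7+34+28 = 101  ← best
The minimum is 101.
One optimal route: 00 → H1 → U2 → A9 → U1 → E9 → 00 (or its reverse).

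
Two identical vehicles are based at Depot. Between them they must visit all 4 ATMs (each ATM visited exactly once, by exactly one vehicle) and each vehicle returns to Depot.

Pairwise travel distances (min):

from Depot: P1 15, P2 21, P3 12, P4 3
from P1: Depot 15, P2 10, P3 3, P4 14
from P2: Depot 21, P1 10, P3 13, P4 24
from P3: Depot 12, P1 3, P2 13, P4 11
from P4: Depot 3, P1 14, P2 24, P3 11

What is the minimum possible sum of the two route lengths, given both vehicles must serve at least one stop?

Minimum combined distance: 52 min.

There are 2^3 − 1 = 7 ways to divide the 4 stops into two non-empty groups. For each, the best each vehicle can do is its own shortest tour through its group:
  {P1} + {P2, P3, P4}: 30 + 48 = 78
  {P2} + {P1, P3, P4}: 42 + 32 = 74
  {P1, P2} + {P3, P4}: 46 + 26 = 72
  {P3} + {P1, P2, P4}: 24 + 48 = 72
  {P1, P3} + {P2, P4}: 30 + 48 = 78
  {P2, P3} + {P1, P4}: 46 + 32 = 78
  … (7 splits in total)
  {P1, P2, P3} + {P4}: 46 + 6 = 52  ← best
Best: vehicle 1 Depot → P2 → P1 → P3 → Depot = 46; vehicle 2 Depot → P4 → Depot = 6; combined 52.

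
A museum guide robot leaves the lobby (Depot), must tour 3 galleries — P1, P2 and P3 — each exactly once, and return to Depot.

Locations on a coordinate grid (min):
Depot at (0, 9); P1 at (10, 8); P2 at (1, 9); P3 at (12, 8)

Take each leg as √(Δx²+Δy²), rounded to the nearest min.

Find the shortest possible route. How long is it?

24 min — the shortest possible round trip.

With 3 stops there are 3!/2 = 3 distinct round trips (a route and its reverse cost the same).
Depot → P1 → P2 → P3 → Depot: 10+9+11+12 = 42
Depot → P1 → P3 → P2 → Depot: 10+2+11+1 = 24
Depot → P2 → P1 → P3 → Depot: 1+9+2+12 = 24
The minimum is 24.
One optimal route: Depot → P1 → P3 → P2 → Depot (or its reverse).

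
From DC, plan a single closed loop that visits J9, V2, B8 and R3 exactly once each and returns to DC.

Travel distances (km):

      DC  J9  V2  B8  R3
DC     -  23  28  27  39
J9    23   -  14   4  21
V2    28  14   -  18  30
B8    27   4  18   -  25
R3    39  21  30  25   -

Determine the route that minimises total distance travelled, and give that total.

Shortest round trip = 110 km.

DC - J9 - V2 - B8 - R3 - DC: 23+14+18+25+39 = 119
DC - J9 - V2 - R3 - B8 - DC: 23+14+30+25+27 = 119
DC - J9 - B8 - V2 - R3 - DC: 23+4+18+30+39 = 114
DC - J9 - B8 - R3 - V2 - DC: 23+4+25+30+28 = 110
DC - J9 - R3 - V2 - B8 - DC: 23+21+30+18+27 = 119
DC - J9 - R3 - B8 - V2 - DC: 23+21+25+18+28 = 115
DC - V2 - J9 - B8 - R3 - DC: 28+14+4+25+39 = 110
DC - V2 - J9 - R3 - B8 - DC: 28+14+21+25+27 = 115
DC - V2 - B8 - J9 - R3 - DC: 28+18+4+21+39 = 110
DC - V2 - R3 - J9 - B8 - DC: 28+30+21+4+27 = 110
DC - B8 - J9 - V2 - R3 - DC: 27+4+14+30+39 = 114
DC - B8 - V2 - J9 - R3 - DC: 27+18+14+21+39 = 119
The minimum is 110.
One optimal route: DC → J9 → B8 → R3 → V2 → DC (or its reverse).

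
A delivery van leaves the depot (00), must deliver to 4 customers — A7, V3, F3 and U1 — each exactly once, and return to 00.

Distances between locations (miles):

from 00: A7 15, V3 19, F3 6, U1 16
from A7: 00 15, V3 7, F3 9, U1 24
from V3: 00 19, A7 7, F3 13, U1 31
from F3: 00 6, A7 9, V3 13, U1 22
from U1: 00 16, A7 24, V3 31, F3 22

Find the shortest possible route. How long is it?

With 4 stops there are 4!/2 = 12 distinct round trips (a route and its reverse cost the same).
00 - A7 - V3 - F3 - U1 - 00: 15+7+13+22+16 = 73
00 - A7 - V3 - U1 - F3 - 00: 15+7+31+22+6 = 81
00 - A7 - F3 - V3 - U1 - 00: 15+9+13+31+16 = 84
00 - A7 - F3 - U1 - V3 - 00: 15+9+22+31+19 = 96
00 - A7 - U1 - V3 - F3 - 00: 15+24+31+13+6 = 89
00 - A7 - U1 - F3 - V3 - 00: 15+24+22+13+19 = 93
00 - V3 - A7 - F3 - U1 - 00: 19+7+9+22+16 = 73
00 - V3 - A7 - U1 - F3 - 00: 19+7+24+22+6 = 78
00 - V3 - F3 - A7 - U1 - 00: 19+13+9+24+16 = 81
00 - V3 - U1 - A7 - F3 - 00: 19+31+24+9+6 = 89
00 - F3 - A7 - V3 - U1 - 00: 6+9+7+31+16 = 69
00 - F3 - V3 - A7 - U1 - 00: 6+13+7+24+16 = 66
The minimum is 66.
One optimal route: 00 → F3 → V3 → A7 → U1 → 00 (or its reverse).

Shortest round trip = 66 miles.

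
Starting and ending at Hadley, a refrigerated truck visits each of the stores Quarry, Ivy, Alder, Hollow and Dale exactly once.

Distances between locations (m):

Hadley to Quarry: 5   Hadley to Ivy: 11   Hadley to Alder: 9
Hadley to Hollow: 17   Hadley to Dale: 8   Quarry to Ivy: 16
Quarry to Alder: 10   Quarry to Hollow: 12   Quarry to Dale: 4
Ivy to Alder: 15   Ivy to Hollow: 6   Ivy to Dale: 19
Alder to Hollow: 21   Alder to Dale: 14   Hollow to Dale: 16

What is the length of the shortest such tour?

Shortest round trip = 54 m.

Hadley → Quarry → Ivy → Alder → Hollow → Dale → Hadley: 5+16+15+21+16+8 = 81
Hadley → Quarry → Ivy → Alder → Dale → Hollow → Hadley: 5+16+15+14+16+17 = 83
Hadley → Quarry → Ivy → Hollow → Alder → Dale → Hadley: 5+16+6+21+14+8 = 70
Hadley → Quarry → Ivy → Hollow → Dale → Alder → Hadley: 5+16+6+16+14+9 = 66
Hadley → Quarry → Ivy → Dale → Alder → Hollow → Hadley: 5+16+19+14+21+17 = 92
Hadley → Quarry → Ivy → Dale → Hollow → Alder → Hadley: 5+16+19+16+21+9 = 86
Hadley → Quarry → Alder → Ivy → Hollow → Dale → Hadley: 5+10+15+6+16+8 = 60
Hadley → Quarry → Alder → Ivy → Dale → Hollow → Hadley: 5+10+15+19+16+17 = 82
Hadley → Quarry → Alder → Hollow → Ivy → Dale → Hadley: 5+10+21+6+19+8 = 69
Hadley → Quarry → Alder → Hollow → Dale → Ivy → Hadley: 5+10+21+16+19+11 = 82
Hadley → Quarry → Alder → Dale → Ivy → Hollow → Hadley: 5+10+14+19+6+17 = 71
Hadley → Quarry → Alder → Dale → Hollow → Ivy → Hadley: 5+10+14+16+6+11 = 62
Hadley → Quarry → Hollow → Ivy → Alder → Dale → Hadley: 5+12+6+15+14+8 = 60
Hadley → Quarry → Hollow → Ivy → Dale → Alder → Hadley: 5+12+6+19+14+9 = 65
… (46 more)
Hadley → Alder → Ivy → Hollow → Quarry → Dale → Hadley: 9+15+6+12+4+8 = 54  ← best
The minimum is 54.
One optimal route: Hadley → Alder → Ivy → Hollow → Quarry → Dale → Hadley (or its reverse).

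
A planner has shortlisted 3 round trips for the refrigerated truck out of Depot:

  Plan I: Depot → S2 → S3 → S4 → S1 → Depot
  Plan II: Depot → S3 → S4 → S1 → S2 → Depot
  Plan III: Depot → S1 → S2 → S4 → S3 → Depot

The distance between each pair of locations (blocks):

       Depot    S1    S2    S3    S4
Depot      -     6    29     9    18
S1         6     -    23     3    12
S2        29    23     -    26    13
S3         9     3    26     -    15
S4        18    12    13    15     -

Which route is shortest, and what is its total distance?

Plan I: 29 + 26 + 15 + 12 + 6 = 88
Plan II: 9 + 15 + 12 + 23 + 29 = 88
Plan III: 6 + 23 + 13 + 15 + 9 = 66

66 blocks — Plan III is the shortest.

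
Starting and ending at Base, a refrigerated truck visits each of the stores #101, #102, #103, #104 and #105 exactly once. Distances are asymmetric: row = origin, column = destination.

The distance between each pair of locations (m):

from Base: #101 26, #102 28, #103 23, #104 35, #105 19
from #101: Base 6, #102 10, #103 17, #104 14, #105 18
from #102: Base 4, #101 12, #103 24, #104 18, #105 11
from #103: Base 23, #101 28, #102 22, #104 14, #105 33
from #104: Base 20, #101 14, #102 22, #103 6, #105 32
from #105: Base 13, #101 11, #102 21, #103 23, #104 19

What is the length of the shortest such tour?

Shortest round trip = 76 m.

Base-#101-#102-#103-#104-#105-Base: 26+10+24+14+32+13 = 119
Base-#101-#102-#103-#105-#104-Base: 26+10+24+33+19+20 = 132
Base-#101-#102-#104-#103-#105-Base: 26+10+18+6+33+13 = 106
Base-#101-#102-#104-#105-#103-Base: 26+10+18+32+23+23 = 132
Base-#101-#102-#105-#103-#104-Base: 26+10+11+23+14+20 = 104
Base-#101-#102-#105-#104-#103-Base: 26+10+11+19+6+23 = 95
Base-#101-#103-#102-#104-#105-Base: 26+17+22+18+32+13 = 128
Base-#101-#103-#102-#105-#104-Base: 26+17+22+11+19+20 = 115
Base-#101-#103-#104-#102-#105-Base: 26+17+14+22+11+13 = 103
Base-#101-#103-#104-#105-#102-Base: 26+17+14+32+21+4 = 114
Base-#101-#103-#105-#102-#104-Base: 26+17+33+21+18+20 = 135
Base-#101-#103-#105-#104-#102-Base: 26+17+33+19+22+4 = 121
Base-#101-#104-#102-#103-#105-Base: 26+14+22+24+33+13 = 132
Base-#101-#104-#102-#105-#103-Base: 26+14+22+11+23+23 = 119
… (106 more)
Base-#105-#101-#104-#103-#102-Base: 19+11+14+6+22+4 = 76  ← best
The minimum is 76.
One optimal route: Base → #105 → #101 → #104 → #103 → #102 → Base.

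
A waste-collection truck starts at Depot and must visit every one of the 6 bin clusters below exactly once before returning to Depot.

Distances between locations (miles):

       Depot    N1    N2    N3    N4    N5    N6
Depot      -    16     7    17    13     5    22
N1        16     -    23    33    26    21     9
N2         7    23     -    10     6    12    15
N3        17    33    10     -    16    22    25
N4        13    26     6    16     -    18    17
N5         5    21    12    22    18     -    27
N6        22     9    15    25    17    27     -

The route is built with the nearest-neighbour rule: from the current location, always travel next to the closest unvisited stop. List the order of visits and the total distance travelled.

89 miles along Depot → N5 → N2 → N4 → N3 → N6 → N1 → Depot.

Depot → [N5:5 / N2:7 / N4:13 / N1:16 / N3:17 / N6:22] → N5 (5)
N5 → [N2:12 / N4:18 / N1:21 / N3:22 / N6:27] → N2 (12)
N2 → [N4:6 / N3:10 / N6:15 / N1:23] → N4 (6)
N4 → [N3:16 / N6:17 / N1:26] → N3 (16)
N3 → [N6:25 / N1:33] → N6 (25)
N6 → [N1:9] → N1 (9)
Return N1→Depot: 16.
Total = 5 + 12 + 6 + 16 + 25 + 9 + 16 = 89.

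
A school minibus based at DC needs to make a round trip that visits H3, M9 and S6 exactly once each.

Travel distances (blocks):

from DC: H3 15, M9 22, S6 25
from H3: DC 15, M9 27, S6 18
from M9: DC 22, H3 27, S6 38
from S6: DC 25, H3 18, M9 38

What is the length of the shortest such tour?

Minimum total distance: 92 blocks.

DC → H3 → M9 → S6 → DC: 15+27+38+25 = 105
DC → H3 → S6 → M9 → DC: 15+18+38+22 = 93
DC → M9 → H3 → S6 → DC: 22+27+18+25 = 92
The minimum is 92.
One optimal route: DC → M9 → H3 → S6 → DC (or its reverse).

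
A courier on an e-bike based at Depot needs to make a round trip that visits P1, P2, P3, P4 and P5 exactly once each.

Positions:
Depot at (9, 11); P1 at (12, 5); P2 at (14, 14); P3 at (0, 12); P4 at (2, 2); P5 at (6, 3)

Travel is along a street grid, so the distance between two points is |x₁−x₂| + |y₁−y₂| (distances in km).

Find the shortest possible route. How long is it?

Shortest round trip = 54 km.

There are 60 distinct closed tours to check (reversals are equivalent).
Depot - P1 - P2 - P3 - P4 - P5 - Depot: 9+11+16+12+5+11 = 64
Depot - P1 - P2 - P3 - P5 - P4 - Depot: 9+11+16+15+5+16 = 72
Depot - P1 - P2 - P4 - P3 - P5 - Depot: 9+11+24+12+15+11 = 82
Depot - P1 - P2 - P4 - P5 - P3 - Depot: 9+11+24+5+15+10 = 74
Depot - P1 - P2 - P5 - P3 - P4 - Depot: 9+11+19+15+12+16 = 82
Depot - P1 - P2 - P5 - P4 - P3 - Depot: 9+11+19+5+12+10 = 66
Depot - P1 - P3 - P2 - P4 - P5 - Depot: 9+19+16+24+5+11 = 84
Depot - P1 - P3 - P2 - P5 - P4 - Depot: 9+19+16+19+5+16 = 84
Depot - P1 - P3 - P4 - P2 - P5 - Depot: 9+19+12+24+19+11 = 94
Depot - P1 - P3 - P4 - P5 - P2 - Depot: 9+19+12+5+19+8 = 72
Depot - P1 - P3 - P5 - P2 - P4 - Depot: 9+19+15+19+24+16 = 102
Depot - P1 - P3 - P5 - P4 - P2 - Depot: 9+19+15+5+24+8 = 80
Depot - P1 - P4 - P2 - P3 - P5 - Depot: 9+13+24+16+15+11 = 88
Depot - P1 - P4 - P2 - P5 - P3 - Depot: 9+13+24+19+15+10 = 90
… (46 more)
Depot - P2 - P1 - P5 - P4 - P3 - Depot: 8+11+8+5+12+10 = 54  ← best
The minimum is 54.
One optimal route: Depot → P2 → P1 → P5 → P4 → P3 → Depot (or its reverse).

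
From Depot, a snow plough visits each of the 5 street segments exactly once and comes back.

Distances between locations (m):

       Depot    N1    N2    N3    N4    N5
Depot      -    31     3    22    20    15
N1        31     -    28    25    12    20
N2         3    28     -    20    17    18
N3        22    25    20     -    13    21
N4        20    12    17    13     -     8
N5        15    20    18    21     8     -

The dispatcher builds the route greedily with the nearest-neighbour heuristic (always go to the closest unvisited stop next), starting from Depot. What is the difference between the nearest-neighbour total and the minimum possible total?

12 m longer than the optimal tour.

From Depot: N2=3, N5=15, N4=20, N3=22, N1=31 → choose N2 (3).
From N2: N4=17, N5=18, N3=20, N1=28 → choose N4 (17).
From N4: N5=8, N1=12, N3=13 → choose N5 (8).
From N5: N1=20, N3=21 → choose N1 (20).
From N1: N3=25 → choose N3 (25).
NN route Depot → N2 → N4 → N5 → N1 → N3 → Depot costs 95.
Optimal: Depot → N2 → N3 → N1 → N4 → N5 → Depot costs 83 (by enumerating all 60 distinct tours).
Excess = 95 − 83 = 12.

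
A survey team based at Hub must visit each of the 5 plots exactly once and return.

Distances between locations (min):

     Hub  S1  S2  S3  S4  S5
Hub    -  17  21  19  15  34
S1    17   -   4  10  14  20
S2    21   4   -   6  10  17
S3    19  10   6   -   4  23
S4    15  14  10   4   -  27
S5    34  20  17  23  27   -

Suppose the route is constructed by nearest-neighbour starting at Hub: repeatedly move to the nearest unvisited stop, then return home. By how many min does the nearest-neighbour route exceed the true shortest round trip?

From Hub: S4=15, S1=17, S3=19, S2=21, S5=34 → choose S4 (15).
From S4: S3=4, S2=10, S1=14, S5=27 → choose S3 (4).
From S3: S2=6, S1=10, S5=23 → choose S2 (6).
From S2: S1=4, S5=17 → choose S1 (4).
From S1: S5=20 → choose S5 (20).
NN route Hub → S4 → S3 → S2 → S1 → S5 → Hub costs 83.
Optimal: Hub → S1 → S5 → S2 → S3 → S4 → Hub costs 79 (by enumerating all 60 distinct tours).
Excess = 83 − 79 = 4.

Excess over optimum: 4 min.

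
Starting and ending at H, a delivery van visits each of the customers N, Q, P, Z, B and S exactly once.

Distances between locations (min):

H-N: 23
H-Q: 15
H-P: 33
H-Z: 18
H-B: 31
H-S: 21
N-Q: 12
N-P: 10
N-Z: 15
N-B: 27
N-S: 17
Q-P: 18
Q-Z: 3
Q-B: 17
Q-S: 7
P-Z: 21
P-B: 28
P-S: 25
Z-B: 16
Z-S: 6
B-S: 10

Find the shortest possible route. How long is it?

There are 360 distinct closed tours to check (reversals are equivalent).
H-N-Q-P-Z-B-S-H: 23+12+18+21+16+10+21 = 121
H-N-Q-P-Z-S-B-H: 23+12+18+21+6+10+31 = 121
H-N-Q-P-B-Z-S-H: 23+12+18+28+16+6+21 = 124
H-N-Q-P-B-S-Z-H: 23+12+18+28+10+6+18 = 115
H-N-Q-P-S-Z-B-H: 23+12+18+25+6+16+31 = 131
H-N-Q-P-S-B-Z-H: 23+12+18+25+10+16+18 = 122
H-N-Q-Z-P-B-S-H: 23+12+3+21+28+10+21 = 118
H-N-Q-Z-P-S-B-H: 23+12+3+21+25+10+31 = 125
… (352 more)
H-N-P-B-S-Z-Q-H: 23+10+28+10+6+3+15 = 95  ← best
The minimum is 95.
One optimal route: H → N → P → B → S → Z → Q → H (or its reverse).

95 min — the shortest possible round trip.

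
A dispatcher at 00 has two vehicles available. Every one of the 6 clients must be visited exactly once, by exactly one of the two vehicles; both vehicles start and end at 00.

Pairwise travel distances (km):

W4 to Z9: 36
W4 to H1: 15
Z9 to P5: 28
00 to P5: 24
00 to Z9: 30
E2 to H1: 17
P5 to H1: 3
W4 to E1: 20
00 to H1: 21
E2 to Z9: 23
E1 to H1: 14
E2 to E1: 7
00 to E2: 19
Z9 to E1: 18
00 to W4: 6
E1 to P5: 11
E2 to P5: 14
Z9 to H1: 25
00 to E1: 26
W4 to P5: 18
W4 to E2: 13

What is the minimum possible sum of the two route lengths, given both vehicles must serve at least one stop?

105 km — the smallest possible combined total.

There are 2^5 − 1 = 31 ways to divide the 6 stops into two non-empty groups. For each, the best each vehicle can do is its own shortest tour through its group:
  {W4} + {E2, Z9, E1, P5, H1}: 12 + 93 = 105
  {E2} + {W4, Z9, E1, P5, H1}: 38 + 83 = 121
  {W4, E2} + {Z9, E1, P5, H1}: 38 + 83 = 121
  {Z9} + {W4, E2, E1, P5, H1}: 60 + 61 = 121
  {W4, Z9} + {E2, E1, P5, H1}: 72 + 61 = 133
  {E2, Z9} + {W4, E1, P5, H1}: 72 + 61 = 133
  … (31 splits in total)
Best: vehicle 1 00 → W4 → 00 = 12; vehicle 2 00 → Z9 → E1 → E2 → P5 → H1 → 00 = 93; combined 105.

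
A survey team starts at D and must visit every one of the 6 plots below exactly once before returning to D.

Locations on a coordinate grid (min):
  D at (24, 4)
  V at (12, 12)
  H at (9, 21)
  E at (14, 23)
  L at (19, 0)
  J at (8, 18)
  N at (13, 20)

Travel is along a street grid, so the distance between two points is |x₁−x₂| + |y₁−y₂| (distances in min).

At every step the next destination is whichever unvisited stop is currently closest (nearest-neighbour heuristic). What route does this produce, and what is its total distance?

Total distance 82 min via the nearest-neighbour route D → L → V → N → E → H → J → D.

D → [L:9 / V:20 / N:27 / E:29 / J:30 / H:32] → L (9)
L → [V:19 / N:26 / E:28 / J:29 / H:31] → V (19)
V → [N:9 / J:10 / H:12 / E:13] → N (9)
N → [E:4 / H:5 / J:7] → E (4)
E → [H:7 / J:11] → H (7)
H → [J:4] → J (4)
Return J→D: 30.
Total = 9 + 19 + 9 + 4 + 7 + 4 + 30 = 82.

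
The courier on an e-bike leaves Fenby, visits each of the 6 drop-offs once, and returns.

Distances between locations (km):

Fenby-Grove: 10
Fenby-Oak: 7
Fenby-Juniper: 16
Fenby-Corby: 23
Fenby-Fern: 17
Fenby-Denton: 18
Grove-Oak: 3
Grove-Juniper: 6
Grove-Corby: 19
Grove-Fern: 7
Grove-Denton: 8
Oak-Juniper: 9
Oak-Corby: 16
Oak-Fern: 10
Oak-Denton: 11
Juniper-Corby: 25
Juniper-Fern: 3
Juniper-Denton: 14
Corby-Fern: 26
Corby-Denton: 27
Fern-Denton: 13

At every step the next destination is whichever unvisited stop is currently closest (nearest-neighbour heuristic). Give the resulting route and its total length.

82 km along Fenby → Oak → Grove → Juniper → Fern → Denton → Corby → Fenby.

Fenby → [Oak:7 / Grove:10 / Juniper:16 / Fern:17 / Denton:18 / Corby:23] → Oak (7)
Oak → [Grove:3 / Juniper:9 / Fern:10 / Denton:11 / Corby:16] → Grove (3)
Grove → [Juniper:6 / Fern:7 / Denton:8 / Corby:19] → Juniper (6)
Juniper → [Fern:3 / Denton:14 / Corby:25] → Fern (3)
Fern → [Denton:13 / Corby:26] → Denton (13)
Denton → [Corby:27] → Corby (27)
Return Corby→Fenby: 23.
Total = 7 + 3 + 6 + 3 + 13 + 27 + 23 = 82.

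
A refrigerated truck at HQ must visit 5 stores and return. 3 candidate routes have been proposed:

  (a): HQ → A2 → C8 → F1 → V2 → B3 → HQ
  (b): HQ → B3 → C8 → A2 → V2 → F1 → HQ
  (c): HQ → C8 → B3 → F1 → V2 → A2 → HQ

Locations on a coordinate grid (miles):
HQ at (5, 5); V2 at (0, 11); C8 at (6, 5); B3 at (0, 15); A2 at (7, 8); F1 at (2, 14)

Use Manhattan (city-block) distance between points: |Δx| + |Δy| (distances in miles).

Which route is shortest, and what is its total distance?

40 miles — (c) is the shortest.

(a): 5 + 4 + 13 + 5 + 4 + 15 = 46
(b): 15 + 16 + 4 + 10 + 5 + 12 = 62
(c): 1 + 16 + 3 + 5 + 10 + 5 = 40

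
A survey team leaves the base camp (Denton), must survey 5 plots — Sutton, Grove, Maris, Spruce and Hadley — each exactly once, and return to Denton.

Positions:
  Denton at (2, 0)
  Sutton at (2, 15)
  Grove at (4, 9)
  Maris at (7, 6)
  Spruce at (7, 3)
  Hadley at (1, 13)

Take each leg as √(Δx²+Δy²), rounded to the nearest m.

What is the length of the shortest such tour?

With 5 stops there are 5!/2 = 60 distinct round trips (a route and its reverse cost the same).
Denton → Sutton → Grove → Maris → Spruce → Hadley → Denton: 15+6+4+3+12+13 = 53
Denton → Sutton → Grove → Maris → Hadley → Spruce → Denton: 15+6+4+9+12+6 = 52
Denton → Sutton → Grove → Spruce → Maris → Hadley → Denton: 15+6+7+3+9+13 = 53
Denton → Sutton → Grove → Spruce → Hadley → Maris → Denton: 15+6+7+12+9+8 = 57
Denton → Sutton → Grove → Hadley → Maris → Spruce → Denton: 15+6+5+9+3+6 = 44
Denton → Sutton → Grove → Hadley → Spruce → Maris → Denton: 15+6+5+12+3+8 = 49
Denton → Sutton → Maris → Grove → Spruce → Hadley → Denton: 15+10+4+7+12+13 = 61
Denton → Sutton → Maris → Grove → Hadley → Spruce → Denton: 15+10+4+5+12+6 = 52
Denton → Sutton → Maris → Spruce → Grove → Hadley → Denton: 15+10+3+7+5+13 = 53
Denton → Sutton → Maris → Spruce → Hadley → Grove → Denton: 15+10+3+12+5+9 = 54
Denton → Sutton → Maris → Hadley → Grove → Spruce → Denton: 15+10+9+5+7+6 = 52
Denton → Sutton → Maris → Hadley → Spruce → Grove → Denton: 15+10+9+12+7+9 = 62
Denton → Sutton → Spruce → Grove → Maris → Hadley → Denton: 15+13+7+4+9+13 = 61
Denton → Sutton → Spruce → Grove → Hadley → Maris → Denton: 15+13+7+5+9+8 = 57
… (46 more)
Denton → Spruce → Maris → Grove → Sutton → Hadley → Denton: 6+3+4+6+2+13 = 34  ← best
The minimum is 34.
One optimal route: Denton → Spruce → Maris → Grove → Sutton → Hadley → Denton (or its reverse).

34 m — the shortest possible round trip.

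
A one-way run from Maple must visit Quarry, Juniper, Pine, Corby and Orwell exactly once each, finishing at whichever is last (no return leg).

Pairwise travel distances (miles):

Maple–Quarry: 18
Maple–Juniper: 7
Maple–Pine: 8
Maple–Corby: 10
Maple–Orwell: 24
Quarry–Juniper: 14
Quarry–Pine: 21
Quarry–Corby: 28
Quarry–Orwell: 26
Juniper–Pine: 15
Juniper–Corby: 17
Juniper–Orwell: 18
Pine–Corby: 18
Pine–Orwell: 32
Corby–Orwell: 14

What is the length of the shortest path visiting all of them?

72 miles — the minimum one-way total.

There are 5! = 120 possible orderings.
Maple - Quarry - Juniper - Pine - Corby - Orwell: 18+14+15+18+14 = 79
Maple - Quarry - Juniper - Pine - Orwell - Corby: 18+14+15+32+14 = 93
Maple - Quarry - Juniper - Corby - Pine - Orwell: 18+14+17+18+32 = 99
Maple - Quarry - Juniper - Corby - Orwell - Pine: 18+14+17+14+32 = 95
Maple - Quarry - Juniper - Orwell - Pine - Corby: 18+14+18+32+18 = 100
Maple - Quarry - Juniper - Orwell - Corby - Pine: 18+14+18+14+18 = 82
Maple - Quarry - Pine - Juniper - Corby - Orwell: 18+21+15+17+14 = 85
Maple - Quarry - Pine - Juniper - Orwell - Corby: 18+21+15+18+14 = 86
Maple - Quarry - Pine - Corby - Juniper - Orwell: 18+21+18+17+18 = 92
Maple - Quarry - Pine - Corby - Orwell - Juniper: 18+21+18+14+18 = 89
Maple - Quarry - Pine - Orwell - Juniper - Corby: 18+21+32+18+17 = 106
Maple - Quarry - Pine - Orwell - Corby - Juniper: 18+21+32+14+17 = 102
Maple - Quarry - Corby - Juniper - Pine - Orwell: 18+28+17+15+32 = 110
Maple - Quarry - Corby - Juniper - Orwell - Pine: 18+28+17+18+32 = 113
… (106 more)
Maple - Pine - Corby - Orwell - Juniper - Quarry: 8+18+14+18+14 = 72  ← best
The minimum is 72.
One shortest path: Maple → Pine → Corby → Orwell → Juniper → Quarry.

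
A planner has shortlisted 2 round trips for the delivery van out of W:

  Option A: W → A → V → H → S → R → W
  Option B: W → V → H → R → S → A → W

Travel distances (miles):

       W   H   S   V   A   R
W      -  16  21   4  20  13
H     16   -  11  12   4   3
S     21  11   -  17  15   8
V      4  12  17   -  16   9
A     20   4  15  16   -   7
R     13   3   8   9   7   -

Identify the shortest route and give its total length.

Option A: 20 + 16 + 12 + 11 + 8 + 13 = 80
Option B: 4 + 12 + 3 + 8 + 15 + 20 = 62

Shortest is Option B, total 62 miles.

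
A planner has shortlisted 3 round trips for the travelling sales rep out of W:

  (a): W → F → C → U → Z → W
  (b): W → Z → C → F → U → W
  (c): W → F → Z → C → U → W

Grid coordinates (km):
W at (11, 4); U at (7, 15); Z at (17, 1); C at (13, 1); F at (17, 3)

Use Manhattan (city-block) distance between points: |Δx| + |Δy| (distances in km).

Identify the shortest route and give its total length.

48 km — (c) is the shortest.

(a): 7 + 6 + 20 + 24 + 9 = 66
(b): 9 + 4 + 6 + 22 + 15 = 56
(c): 7 + 2 + 4 + 20 + 15 = 48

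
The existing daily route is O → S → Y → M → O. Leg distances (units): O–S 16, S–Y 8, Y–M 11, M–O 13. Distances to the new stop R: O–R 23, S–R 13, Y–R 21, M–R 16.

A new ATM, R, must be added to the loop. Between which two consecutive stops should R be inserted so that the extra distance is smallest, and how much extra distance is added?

Insertion cost between consecutive stops i–j is d(i,R) + d(R,j) − d(i,j):
  between O and S: 23 + 13 − 16 = 20
  between S and Y: 13 + 21 − 8 = 26
  between Y and M: 21 + 16 − 11 = 26
  between M and O: 16 + 23 − 13 = 26
Cheapest insertion is between O and S, adding 20.
New total = 48 + 20 = 68.

Adding 20 by placing R on the O–S leg.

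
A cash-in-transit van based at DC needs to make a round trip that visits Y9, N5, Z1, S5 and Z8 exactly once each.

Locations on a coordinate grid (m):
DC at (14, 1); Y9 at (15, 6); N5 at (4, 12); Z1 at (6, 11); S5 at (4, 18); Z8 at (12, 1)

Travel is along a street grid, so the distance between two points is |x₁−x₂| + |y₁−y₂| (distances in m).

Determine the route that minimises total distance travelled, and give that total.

Minimum total distance: 56 m.

With 5 stops there are 5!/2 = 60 distinct round trips (a route and its reverse cost the same).
DC - Y9 - N5 - Z1 - S5 - Z8 - DC: 6+17+3+9+25+2 = 62
DC - Y9 - N5 - Z1 - Z8 - S5 - DC: 6+17+3+16+25+27 = 94
DC - Y9 - N5 - S5 - Z1 - Z8 - DC: 6+17+6+9+16+2 = 56
DC - Y9 - N5 - S5 - Z8 - Z1 - DC: 6+17+6+25+16+18 = 88
DC - Y9 - N5 - Z8 - Z1 - S5 - DC: 6+17+19+16+9+27 = 94
DC - Y9 - N5 - Z8 - S5 - Z1 - DC: 6+17+19+25+9+18 = 94
DC - Y9 - Z1 - N5 - S5 - Z8 - DC: 6+14+3+6+25+2 = 56
DC - Y9 - Z1 - N5 - Z8 - S5 - DC: 6+14+3+19+25+27 = 94
DC - Y9 - Z1 - S5 - N5 - Z8 - DC: 6+14+9+6+19+2 = 56
DC - Y9 - Z1 - S5 - Z8 - N5 - DC: 6+14+9+25+19+21 = 94
DC - Y9 - Z1 - Z8 - N5 - S5 - DC: 6+14+16+19+6+27 = 88
DC - Y9 - Z1 - Z8 - S5 - N5 - DC: 6+14+16+25+6+21 = 88
DC - Y9 - S5 - N5 - Z1 - Z8 - DC: 6+23+6+3+16+2 = 56
DC - Y9 - S5 - N5 - Z8 - Z1 - DC: 6+23+6+19+16+18 = 88
… (46 more)
The minimum is 56.
One optimal route: DC → Y9 → N5 → S5 → Z1 → Z8 → DC (or its reverse).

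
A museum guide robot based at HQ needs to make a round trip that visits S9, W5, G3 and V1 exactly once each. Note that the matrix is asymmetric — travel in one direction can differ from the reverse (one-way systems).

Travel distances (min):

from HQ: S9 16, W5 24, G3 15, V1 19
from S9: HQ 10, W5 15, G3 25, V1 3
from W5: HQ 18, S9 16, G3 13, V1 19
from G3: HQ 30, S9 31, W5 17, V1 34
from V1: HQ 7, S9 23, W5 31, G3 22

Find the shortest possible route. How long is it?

58 min — the shortest possible round trip.

HQ-S9-W5-G3-V1-HQ: 16+15+13+34+7 = 85
HQ-S9-W5-V1-G3-HQ: 16+15+19+22+30 = 102
HQ-S9-G3-W5-V1-HQ: 16+25+17+19+7 = 84
HQ-S9-G3-V1-W5-HQ: 16+25+34+31+18 = 124
HQ-S9-V1-W5-G3-HQ: 16+3+31+13+30 = 93
HQ-S9-V1-G3-W5-HQ: 16+3+22+17+18 = 76
HQ-W5-S9-G3-V1-HQ: 24+16+25+34+7 = 106
HQ-W5-S9-V1-G3-HQ: 24+16+3+22+30 = 95
HQ-W5-G3-S9-V1-HQ: 24+13+31+3+7 = 78
HQ-W5-G3-V1-S9-HQ: 24+13+34+23+10 = 104
HQ-W5-V1-S9-G3-HQ: 24+19+23+25+30 = 121
HQ-W5-V1-G3-S9-HQ: 24+19+22+31+10 = 106
HQ-G3-S9-W5-V1-HQ: 15+31+15+19+7 = 87
HQ-G3-S9-V1-W5-HQ: 15+31+3+31+18 = 98
… (10 more)
HQ-G3-W5-S9-V1-HQ: 15+17+16+3+7 = 58  ← best
The minimum is 58.
One optimal route: HQ → G3 → W5 → S9 → V1 → HQ.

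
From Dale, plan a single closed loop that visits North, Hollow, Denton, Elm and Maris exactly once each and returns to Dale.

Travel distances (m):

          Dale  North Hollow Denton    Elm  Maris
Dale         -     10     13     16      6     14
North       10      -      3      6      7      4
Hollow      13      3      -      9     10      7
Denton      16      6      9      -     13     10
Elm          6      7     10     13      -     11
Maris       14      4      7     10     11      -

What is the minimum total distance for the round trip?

Minimum total distance: 49 m.

With 5 stops there are 5!/2 = 60 distinct round trips (a route and its reverse cost the same).
Dale→North→Hollow→Denton→Elm→Maris→Dale: 10+3+9+13+11+14 = 60
Dale→North→Hollow→Denton→Maris→Elm→Dale: 10+3+9+10+11+6 = 49
Dale→North→Hollow→Elm→Denton→Maris→Dale: 10+3+10+13+10+14 = 60
Dale→North→Hollow→Elm→Maris→Denton→Dale: 10+3+10+11+10+16 = 60
Dale→North→Hollow→Maris→Denton→Elm→Dale: 10+3+7+10+13+6 = 49
Dale→North→Hollow→Maris→Elm→Denton→Dale: 10+3+7+11+13+16 = 60
Dale→North→Denton→Hollow→Elm→Maris→Dale: 10+6+9+10+11+14 = 60
Dale→North→Denton→Hollow→Maris→Elm→Dale: 10+6+9+7+11+6 = 49
Dale→North→Denton→Elm→Hollow→Maris→Dale: 10+6+13+10+7+14 = 60
Dale→North→Denton→Elm→Maris→Hollow→Dale: 10+6+13+11+7+13 = 60
Dale→North→Denton→Maris→Hollow→Elm→Dale: 10+6+10+7+10+6 = 49
Dale→North→Denton→Maris→Elm→Hollow→Dale: 10+6+10+11+10+13 = 60
Dale→North→Elm→Hollow→Denton→Maris→Dale: 10+7+10+9+10+14 = 60
Dale→North→Elm→Hollow→Maris→Denton→Dale: 10+7+10+7+10+16 = 60
… (46 more)
The minimum is 49.
One optimal route: Dale → North → Hollow → Denton → Maris → Elm → Dale (or its reverse).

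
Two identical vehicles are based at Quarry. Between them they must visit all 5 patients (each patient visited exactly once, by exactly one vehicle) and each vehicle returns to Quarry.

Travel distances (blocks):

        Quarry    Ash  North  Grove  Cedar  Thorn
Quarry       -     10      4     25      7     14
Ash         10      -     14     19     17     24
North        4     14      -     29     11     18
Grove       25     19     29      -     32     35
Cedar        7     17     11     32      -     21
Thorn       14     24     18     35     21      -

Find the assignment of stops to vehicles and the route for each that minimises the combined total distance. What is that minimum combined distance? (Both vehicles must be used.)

Minimum combined distance: 100 blocks.

Check every non-empty split of the stops between the two vehicles; for each half take its own optimal tour:
  {Ash} + {North, Grove, Cedar, Thorn}: 20 + 96 = 116
  {North} + {Ash, Grove, Cedar, Thorn}: 8 + 92 = 100
  {Ash, North} + {Grove, Cedar, Thorn}: 28 + 88 = 116
  {Grove} + {Ash, North, Cedar, Thorn}: 50 + 70 = 120
  {Ash, Grove} + {North, Cedar, Thorn}: 54 + 50 = 104
  {North, Grove} + {Ash, Cedar, Thorn}: 58 + 62 = 120
  … (15 splits in total)
Best: vehicle 1 Quarry → North → Quarry = 8; vehicle 2 Quarry → Ash → Grove → Thorn → Cedar → Quarry = 92; combined 100.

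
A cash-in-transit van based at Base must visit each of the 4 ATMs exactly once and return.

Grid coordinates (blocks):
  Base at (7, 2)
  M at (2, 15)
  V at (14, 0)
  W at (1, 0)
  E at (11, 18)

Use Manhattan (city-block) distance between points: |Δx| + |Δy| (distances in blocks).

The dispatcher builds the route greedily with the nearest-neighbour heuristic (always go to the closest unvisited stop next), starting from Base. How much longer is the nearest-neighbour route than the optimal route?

From Base: W=8, V=9, M=18, E=20 → choose W (8).
From W: V=13, M=16, E=28 → choose V (13).
From V: E=21, M=27 → choose E (21).
From E: M=12 → choose M (12).
NN route Base → W → V → E → M → Base costs 72.
Optimal: Base → V → E → M → W → Base costs 66 (by enumerating all 12 distinct tours).
Excess = 72 − 66 = 6.

The nearest-neighbour route is 6 blocks longer than optimal.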